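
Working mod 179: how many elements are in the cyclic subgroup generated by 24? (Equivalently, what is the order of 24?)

178

The order of 24 must divide p − 1 = 178 = 2 · 89.
Divisors: 1, 2, 89, 178.
Check each in increasing order: 24^1 ≡ 24;  24^2 ≡ 39;  24^89 ≡ 178;  24^178 ≡ 1.
Smallest exponent giving 1 is 178.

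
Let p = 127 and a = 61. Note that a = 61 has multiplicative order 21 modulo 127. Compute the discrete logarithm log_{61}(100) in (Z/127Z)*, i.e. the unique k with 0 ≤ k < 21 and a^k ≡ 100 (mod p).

Successive powers of 61 modulo 127:
  61^0=1  61^1=61  61^2=38  61^3=32  61^4=47  61^5=73
  61^6=8  61^7=107  61^8=50  61^9=2  61^10=122  61^11=76
  61^12=64  61^13=94  61^14=19  61^15=16  61^16=87  61^17=100
So 61^17 ≡ 100 (mod 127), giving k = 17.

17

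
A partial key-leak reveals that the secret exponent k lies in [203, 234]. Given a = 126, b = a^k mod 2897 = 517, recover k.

Compute 126^203 mod 2897 = 1175, then multiply by 126 repeatedly:
  126^203=1175  126^204=303  126^205=517
Found 517 at exponent 205.

205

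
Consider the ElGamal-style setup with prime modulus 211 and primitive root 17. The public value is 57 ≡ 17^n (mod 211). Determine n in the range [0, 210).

173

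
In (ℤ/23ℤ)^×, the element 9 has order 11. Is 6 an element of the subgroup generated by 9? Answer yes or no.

yes

6 ∈ ⟨9⟩ iff 6^11 ≡ 1 (mod 23), since |⟨9⟩| = 11.
6^11 mod 23 = 1.
Since 1 = 1, 6 lies in the subgroup.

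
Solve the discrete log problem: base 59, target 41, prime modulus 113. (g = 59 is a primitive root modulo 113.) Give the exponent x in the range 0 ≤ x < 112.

66

Baby-step giant-step with m = ceil(sqrt(112)) = 11.
Baby table (59^j mod 113 for j=0..10):
  0:1  1:59  2:91  3:58  4:32  5:80  6:87  7:48
  8:7  9:74  10:72
Giant step factor: 59^(-11) ≡ 27 (mod 113).
Scan 41·27^i mod 113 for i = 0, 1, …:
  i=0: 41   i=1: 90   i=2: 57   i=3: 70
  i=4: 82   i=5: 67   i=6: 1
Match at i=6, j=0: x = 6·11 + 0 = 66.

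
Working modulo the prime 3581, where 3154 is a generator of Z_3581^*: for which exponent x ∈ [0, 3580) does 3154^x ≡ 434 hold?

Baby-step giant-step with m = ceil(sqrt(3580)) = 60.
Baby table (3154^j mod 3581 for j=0..59):
  0:1  1:3154  2:3279  3:38  4:1679  5:2848  6:1444  7:2925
  8:794  9:1157  10:139  11:1524  12:994  13:1701  14:616  15:1962
  16:180  17:1922  18:2936  19:3259  20:1416  21:557  22:2088  23:93
  24:3261  25:562  26:3534  27:2164  28:3451  29:1795  30:3450  31:2222
  32:171  33:2184  34:2073  35:2917  36:629  37:3573  38:3416  39:2416
  40:3277  41:892  42:2283  43:2772  44:1667  45:810  46:1487  47:2469
  48:2132  49:2791  50:716  51:2234  52:2209  53:2141  54:2529  55:1579
  56:2576  57:2996  58:2706  59:1201
Giant step factor: 3154^(-60) ≡ 3143 (mod 3581).
Scan 434·3143^i mod 3581 for i = 0, 1, …:
  i=0: 434   i=1: 3282   i=2: 2046   i=3: 2683
  i=4: 2995   i=5: 2417   i=6: 1330   i=7: 1163
  i=8: 2689   i=9: 367     …   i=37: 1254
  i=38: 2222
Match at i=38, j=31: x = 38·60 + 31 = 2311.

2311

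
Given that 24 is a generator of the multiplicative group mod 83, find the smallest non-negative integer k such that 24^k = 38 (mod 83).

40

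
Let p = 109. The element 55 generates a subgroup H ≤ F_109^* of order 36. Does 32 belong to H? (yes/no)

yes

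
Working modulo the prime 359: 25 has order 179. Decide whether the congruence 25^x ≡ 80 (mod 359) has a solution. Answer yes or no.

yes

80 ∈ ⟨25⟩ iff 80^179 ≡ 1 (mod 359), since |⟨25⟩| = 179.
80^179 mod 359 = 1.
Since 1 = 1, 80 lies in the subgroup.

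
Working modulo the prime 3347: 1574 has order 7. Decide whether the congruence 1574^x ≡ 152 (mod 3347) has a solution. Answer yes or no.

152 ∈ ⟨1574⟩ iff 152^7 ≡ 1 (mod 3347), since |⟨1574⟩| = 7.
152^7 mod 3347 = 937.
Since 937 ≠ 1, 152 does not lie in the subgroup.

no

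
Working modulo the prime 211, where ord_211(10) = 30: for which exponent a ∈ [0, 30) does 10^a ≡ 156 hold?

Successive powers of 10 modulo 211:
  10^0=1  10^1=10  10^2=100  10^3=156
So 10^3 ≡ 156 (mod 211), giving a = 3.

3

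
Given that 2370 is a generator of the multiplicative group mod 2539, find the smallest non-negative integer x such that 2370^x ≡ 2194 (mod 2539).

1993

Baby-step giant-step with m = ceil(sqrt(2538)) = 51.
Baby table (2370^j mod 2539 for j=0..50):
  0:1  1:2370  2:632  3:2369  4:801  5:1737  6:971  7:936
  8:1773  9:2504  10:837  11:731  12:872  13:2433  14:141  15:1561
  16:247  17:1420  18:1225  19:1173  20:2344  21:2487  22:1171  23:143
  24:1223  25:1511  26:1080  27:288  28:2108  29:1747  30:1820  31:2178
  32:73  33:358  34:434  35:285  36:76  37:2390  38:2330  39:2314
  40:2479  41:2523  42:165  43:44  44:181  45:2418  46:137  47:2237
  48:258  49:2100  50:560
Giant step factor: 2370^(-51) ≡ 2488 (mod 2539).
Scan 2194·2488^i mod 2539 for i = 0, 1, …:
  i=0: 2194   i=1: 2361   i=2: 1461   i=3: 1659
  i=4: 1717   i=5: 1298   i=6: 2355   i=7: 1767
  i=8: 1287   i=9: 377     …   i=38: 283
  i=39: 801
Match at i=39, j=4: x = 39·51 + 4 = 1993.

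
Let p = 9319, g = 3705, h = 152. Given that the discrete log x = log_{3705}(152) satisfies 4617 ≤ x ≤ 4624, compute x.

Compute 3705^4617 mod 9319 = 6214, then multiply by 3705 repeatedly:
  3705^4617=6214  3705^4618=4940  3705^4619=184  3705^4620=1433  3705^4621=6754
  3705^4622=2055  3705^4623=152
Found 152 at exponent 4623.

4623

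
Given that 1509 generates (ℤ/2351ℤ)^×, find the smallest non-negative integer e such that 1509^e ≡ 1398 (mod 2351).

1535

Baby-step giant-step with m = ceil(sqrt(2350)) = 49.
Baby table (1509^j mod 2351 for j=0..48):
  0:1  1:1509  2:1313  3:1775  4:686  5:734  6:285  7:2183
  8:396  9:410  10:377  11:2302  12:1291  13:1491  14:12  15:1651
  16:1650  17:141  18:1179  19:1755  20:1069  21:335  22:50  23:218
  24:2173  25:1763  26:1386  27:1435  28:144  29:1004  30:992  31:1692
  32:42  33:2252  34:1073  35:1669  36:600  37:265  38:215  39:2348
  40:175  41:763  42:1728  43:293  44:149  45:1496  46:504  47:1163
  48:1121
Giant step factor: 1509^(-49) ≡ 634 (mod 2351).
Scan 1398·634^i mod 2351 for i = 0, 1, …:
  i=0: 1398   i=1: 5   i=2: 819   i=3: 2026
  i=4: 838   i=5: 2317   i=6: 1954   i=7: 2210
  i=8: 2295   i=9: 2112     …   i=30: 544
  i=31: 1650
Match at i=31, j=16: e = 31·49 + 16 = 1535.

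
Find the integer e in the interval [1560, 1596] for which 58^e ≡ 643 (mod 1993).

1580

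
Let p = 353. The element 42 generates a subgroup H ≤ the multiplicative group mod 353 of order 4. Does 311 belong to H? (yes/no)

⟨42⟩ has order 4; its elements mod 353 are {1, 42, 311, 352}.
311 is in this set.

yes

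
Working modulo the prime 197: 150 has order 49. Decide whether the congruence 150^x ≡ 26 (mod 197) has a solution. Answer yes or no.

no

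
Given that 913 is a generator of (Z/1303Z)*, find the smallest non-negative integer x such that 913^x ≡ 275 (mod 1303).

1029

Baby-step giant-step with m = ceil(sqrt(1302)) = 37.
Baby table (913^j mod 1303 for j=0..36):
  0:1  1:913  2:952  3:75  4:719  5:1038  6:413  7:502
  8:973  9:1006  10:1166  11:7  12:1179  13:149  14:525  15:1124
  16:751  17:285  18:908  19:296  20:527  21:344  22:49  23:435
  24:1043  25:1069  26:50  27:45  28:692  29:1144  30:769  31:1083
  32:1105  33:343  34:439  35:786  36:968
Giant step factor: 913^(-37) ≡ 309 (mod 1303).
Scan 275·309^i mod 1303 for i = 0, 1, …:
  i=0: 275   i=1: 280   i=2: 522   i=3: 1029
  i=4: 29   i=5: 1143   i=6: 74   i=7: 715
  i=8: 728   i=9: 836     …   i=26: 732
  i=27: 769
Match at i=27, j=30: x = 27·37 + 30 = 1029.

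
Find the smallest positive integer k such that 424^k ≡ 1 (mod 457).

456

The order of 424 must divide p − 1 = 456 = 2^3 · 3 · 19.
Divisors: 1, 2, 3, 4, 6, 8, 12, 19, 24, 38, 57, 76, 114, 152, 228, 456.
Check each in increasing order: 424^1 ≡ 424;  424^2 ≡ 175;  424^3 ≡ 166;  424^4 ≡ 6;  424^6 ≡ 136;  424^8 ≡ 36;  424^12 ≡ 216;  424^19 ≡ 346;  424^24 ≡ 42;  424^38 ≡ 439;  424^57 ≡ 170;  424^76 ≡ 324;  424^114 ≡ 109;  424^152 ≡ 323;  424^228 ≡ 456;  424^456 ≡ 1.
Smallest exponent giving 1 is 456.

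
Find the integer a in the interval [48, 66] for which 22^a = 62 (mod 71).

61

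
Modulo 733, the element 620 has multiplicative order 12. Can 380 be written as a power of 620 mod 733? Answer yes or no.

380 ∈ ⟨620⟩ iff 380^12 ≡ 1 (mod 733), since |⟨620⟩| = 12.
380^12 mod 733 = 1.
Since 1 = 1, 380 lies in the subgroup.

yes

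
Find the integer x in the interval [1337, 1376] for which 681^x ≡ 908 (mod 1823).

1349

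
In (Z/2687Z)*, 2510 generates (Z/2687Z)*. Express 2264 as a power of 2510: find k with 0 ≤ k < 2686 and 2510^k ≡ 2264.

976

Baby-step giant-step with m = ceil(sqrt(2686)) = 52.
Baby table (2510^j mod 2687 for j=0..51):
  0:1  1:2510  2:1772  3:735  4:1568  5:1912  6:138  7:2444
  8:19  9:2011  10:1424  11:530  12:235  13:1397  14:2622  15:757
  16:361  17:591  18:186  19:2009  20:1778  21:2360  22:1452  23:948
  24:1485  25:481  26:847  27:553  28:1538  29:1848  30:718  31:1890
  32:1345  33:1078  34:2658  35:2446  36:2352  37:181  38:207  39:979
  40:1372  41:1673  42:2136  43:795  44:1696  45:752  46:1246  47:2479
  48:1885  49:2230  50:279  51:1670
Giant step factor: 2510^(-52) ≡ 403 (mod 2687).
Scan 2264·403^i mod 2687 for i = 0, 1, …:
  i=0: 2264   i=1: 1499   i=2: 2209   i=3: 830
  i=4: 1302   i=5: 741   i=6: 366   i=7: 2400
  i=8: 2567   i=9: 6     …   i=17: 2117
  i=18: 1372
Match at i=18, j=40: k = 18·52 + 40 = 976.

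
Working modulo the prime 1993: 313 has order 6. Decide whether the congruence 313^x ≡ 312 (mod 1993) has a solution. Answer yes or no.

yes

312 ∈ ⟨313⟩ iff 312^6 ≡ 1 (mod 1993), since |⟨313⟩| = 6.
312^6 mod 1993 = 1.
Since 1 = 1, 312 lies in the subgroup.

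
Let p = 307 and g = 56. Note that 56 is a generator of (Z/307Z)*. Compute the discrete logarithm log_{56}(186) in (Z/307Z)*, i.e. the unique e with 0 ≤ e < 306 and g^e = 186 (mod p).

19

Baby-step giant-step with m = ceil(sqrt(306)) = 18.
Baby table (56^j mod 307 for j=0..17):
  0:1  1:56  2:66  3:12  4:58  5:178  6:144  7:82
  8:294  9:193  10:63  11:151  12:167  13:142  14:277  15:162
  16:169  17:254
Giant step factor: 56^(-18) ≡ 304 (mod 307).
Scan 186·304^i mod 307 for i = 0, 1, …:
  i=0: 186   i=1: 56
Match at i=1, j=1: e = 1·18 + 1 = 19.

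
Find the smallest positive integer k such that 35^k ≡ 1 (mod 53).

52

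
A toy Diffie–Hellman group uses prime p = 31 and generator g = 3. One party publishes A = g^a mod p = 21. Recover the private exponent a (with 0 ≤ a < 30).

29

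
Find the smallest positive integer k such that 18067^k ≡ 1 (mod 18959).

9479

The order of 18067 must divide p − 1 = 18958 = 2 · 9479.
Divisors: 1, 2, 9479, 18958.
Check each in increasing order: 18067^1 ≡ 18067;  18067^2 ≡ 18345;  18067^9479 ≡ 1.
Smallest exponent giving 1 is 9479.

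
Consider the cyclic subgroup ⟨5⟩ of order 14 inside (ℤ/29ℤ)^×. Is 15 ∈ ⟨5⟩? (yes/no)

15 ∈ ⟨5⟩ iff 15^14 ≡ 1 (mod 29), since |⟨5⟩| = 14.
15^14 mod 29 = 28.
Since 28 ≠ 1, 15 does not lie in the subgroup.

no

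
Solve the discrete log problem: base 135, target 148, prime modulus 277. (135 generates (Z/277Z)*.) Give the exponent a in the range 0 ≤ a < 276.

93

Baby-step giant-step with m = ceil(sqrt(276)) = 17.
Baby table (135^j mod 277 for j=0..16):
  0:1  1:135  2:220  3:61  4:202  5:124  6:120  7:134
  8:85  9:118  10:141  11:199  12:273  13:14  14:228  15:33
  16:23
Giant step factor: 135^(-17) ≡ 43 (mod 277).
Scan 148·43^i mod 277 for i = 0, 1, …:
  i=0: 148   i=1: 270   i=2: 253   i=3: 76
  i=4: 221   i=5: 85
Match at i=5, j=8: a = 5·17 + 8 = 93.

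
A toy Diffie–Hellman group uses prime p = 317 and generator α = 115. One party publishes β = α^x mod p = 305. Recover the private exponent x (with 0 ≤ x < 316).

107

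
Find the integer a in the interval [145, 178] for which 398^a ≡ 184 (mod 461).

173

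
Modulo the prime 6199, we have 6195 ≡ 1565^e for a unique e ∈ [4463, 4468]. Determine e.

Compute 1565^4463 mod 6199 = 6195, then multiply by 1565 repeatedly:
  1565^4463=6195
Found 6195 at exponent 4463.

4463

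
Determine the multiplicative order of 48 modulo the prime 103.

102

The order of 48 must divide p − 1 = 102 = 2 · 3 · 17.
Divisors: 1, 2, 3, 6, 17, 34, 51, 102.
Check each in increasing order: 48^1 ≡ 48;  48^2 ≡ 38;  48^3 ≡ 73;  48^6 ≡ 76;  48^17 ≡ 47;  48^34 ≡ 46;  48^51 ≡ 102;  48^102 ≡ 1.
Smallest exponent giving 1 is 102.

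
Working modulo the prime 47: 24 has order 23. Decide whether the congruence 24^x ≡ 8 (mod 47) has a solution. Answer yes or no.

⟨24⟩ has order 23; its elements mod 47 are {1, 2, 3, 4, 6, 7, 8, 9, 12, 14, 16, 17, 18, 21, 24, 25, 27, 28, 32, 34, 36, 37, 42}.
8 is in this set.

yes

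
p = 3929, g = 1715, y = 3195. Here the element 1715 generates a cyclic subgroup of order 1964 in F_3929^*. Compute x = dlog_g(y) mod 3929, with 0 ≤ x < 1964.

182

Baby-step giant-step with m = ceil(sqrt(1964)) = 45.
Baby table (1715^j mod 3929 for j=0..44):
  0:1  1:1715  2:2333  3:1373  4:1224  5:1074  6:3138  7:2869
  8:1227  9:2290  10:2279  11:3059  12:970  13:1583  14:3835  15:3808
  16:722  17:595  18:2814  19:1198  20:3632  21:1415  22:2532  23:835
  24:1869  25:3200  26:3116  27:500  28:978  29:3516  30:2854  31:3005
  32:2656  33:1329  34:415  35:576  36:1661  37:90  38:1119  39:1733
  40:1771  41:148  42:2364  43:3461  44:2825
Giant step factor: 1715^(-45) ≡ 47 (mod 3929).
Scan 3195·47^i mod 3929 for i = 0, 1, …:
  i=0: 3195   i=1: 863   i=2: 1271   i=3: 802
  i=4: 2333
Match at i=4, j=2: x = 4·45 + 2 = 182.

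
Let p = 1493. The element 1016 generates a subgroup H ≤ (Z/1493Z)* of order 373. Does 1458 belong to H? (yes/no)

1458 ∈ ⟨1016⟩ iff 1458^373 ≡ 1 (mod 1493), since |⟨1016⟩| = 373.
1458^373 mod 1493 = 1061.
Since 1061 ≠ 1, 1458 does not lie in the subgroup.

no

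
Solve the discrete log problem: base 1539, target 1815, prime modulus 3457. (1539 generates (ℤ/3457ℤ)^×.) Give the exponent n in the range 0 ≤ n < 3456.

1969

Baby-step giant-step with m = ceil(sqrt(3456)) = 59.
Baby table (1539^j mod 3457 for j=0..58):
  0:1  1:1539  2:476  3:3137  4:1871  5:3245  6:2147  7:2798
  8:2157  9:903  10:3  11:1160  12:1428  13:2497  14:2156  15:2821
  16:2984  17:1480  18:3014  19:2709  20:9  21:23  22:827  23:577
  24:3011  25:1549  26:2038  27:983  28:2128  29:1213  30:27  31:69
  32:2481  33:1731  34:2119  35:1190  36:2657  37:2949  38:2927  39:182
  40:81  41:207  42:529  43:1736  44:2900  45:113  46:1057  47:1933
  48:1867  49:546  50:243  51:621  52:1587  53:1751  54:1786  55:339
  56:3171  57:2342  58:2144
Giant step factor: 1539^(-59) ≡ 3075 (mod 3457).
Scan 1815·3075^i mod 3457 for i = 0, 1, …:
  i=0: 1815   i=1: 1527   i=2: 919   i=3: 1556
  i=4: 212   i=5: 1984   i=6: 2652   i=7: 3294
  i=8: 40   i=9: 2005     …   i=32: 2939
  i=33: 827
Match at i=33, j=22: n = 33·59 + 22 = 1969.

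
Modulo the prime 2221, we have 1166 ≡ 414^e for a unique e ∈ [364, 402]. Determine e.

Compute 414^364 mod 2221 = 1869, then multiply by 414 repeatedly:
  414^364=1869  414^365=858  414^366=2073  414^367=916  414^368=1654
  414^369=688  414^370=544  414^371=895  414^372=1844  414^373=1613
  414^374=1482  414^375=552  414^376=1986  414^377=434  414^378=1996
  414^379=132  414^380=1344  414^381=1166
Found 1166 at exponent 381.

381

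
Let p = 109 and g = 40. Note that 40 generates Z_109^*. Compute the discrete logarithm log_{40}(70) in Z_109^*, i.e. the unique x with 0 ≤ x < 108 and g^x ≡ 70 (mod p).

Successive powers of 40 modulo 109:
  40^0=1  40^1=40  40^2=74  40^3=17  40^4=26  40^5=59
  40^6=71  40^7=6  40^8=22  40^9=8  40^10=102  40^11=47
  40^12=27  40^13=99  40^14=36  40^15=23  40^16=48  40^17=67
  40^18=64  40^19=53  40^20=49  40^21=107  40^22=29  40^23=70
So 40^23 ≡ 70 (mod 109), giving x = 23.

23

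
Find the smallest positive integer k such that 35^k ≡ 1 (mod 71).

The order of 35 must divide p − 1 = 70 = 2 · 5 · 7.
Divisors: 1, 2, 5, 7, 10, 14, 35, 70.
Check each in increasing order: 35^1 ≡ 35;  35^2 ≡ 18;  35^5 ≡ 51;  35^7 ≡ 66;  35^10 ≡ 45;  35^14 ≡ 25;  35^35 ≡ 70;  35^70 ≡ 1.
Smallest exponent giving 1 is 70.

70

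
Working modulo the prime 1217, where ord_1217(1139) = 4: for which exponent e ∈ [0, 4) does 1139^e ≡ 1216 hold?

2

Successive powers of 1139 modulo 1217:
  1139^0=1  1139^1=1139  1139^2=1216
So 1139^2 ≡ 1216 (mod 1217), giving e = 2.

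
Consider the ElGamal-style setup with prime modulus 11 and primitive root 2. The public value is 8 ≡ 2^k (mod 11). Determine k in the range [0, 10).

3

Successive powers of 2 modulo 11:
  2^0=1  2^1=2  2^2=4  2^3=8
So 2^3 ≡ 8 (mod 11), giving k = 3.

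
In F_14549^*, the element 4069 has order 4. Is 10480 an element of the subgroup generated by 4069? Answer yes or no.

yes

⟨4069⟩ has order 4; its elements mod 14549 are {1, 4069, 10480, 14548}.
10480 is in this set.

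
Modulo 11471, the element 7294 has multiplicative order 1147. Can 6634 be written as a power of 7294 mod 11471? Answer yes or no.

6634 ∈ ⟨7294⟩ iff 6634^1147 ≡ 1 (mod 11471), since |⟨7294⟩| = 1147.
6634^1147 mod 11471 = 11470.
Since 11470 ≠ 1, 6634 does not lie in the subgroup.

no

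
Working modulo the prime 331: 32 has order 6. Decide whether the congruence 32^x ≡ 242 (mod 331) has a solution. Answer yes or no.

no

⟨32⟩ has order 6; its elements mod 331 are {1, 31, 32, 299, 300, 330}.
242 is not in this set.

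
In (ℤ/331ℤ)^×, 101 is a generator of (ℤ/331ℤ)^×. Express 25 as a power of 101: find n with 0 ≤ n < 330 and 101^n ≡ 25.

106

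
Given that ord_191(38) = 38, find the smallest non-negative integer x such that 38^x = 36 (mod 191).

24

Successive powers of 38 modulo 191:
  38^0=1  38^1=38  38^2=107  38^3=55  38^4=180  38^5=155
  38^6=160  38^7=159  38^8=121  38^9=14  38^10=150  38^11=161
  38^12=6  38^13=37  38^14=69  38^15=139  38^16=125  38^17=166
  38^18=5  38^19=190  38^20=153  38^21=84  38^22=136  38^23=11
  38^24=36
So 38^24 ≡ 36 (mod 191), giving x = 24.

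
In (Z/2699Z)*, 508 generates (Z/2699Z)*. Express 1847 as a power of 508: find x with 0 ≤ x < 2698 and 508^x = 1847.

1300

Baby-step giant-step with m = ceil(sqrt(2698)) = 52.
Baby table (508^j mod 2699 for j=0..51):
  0:1  1:508  2:1659  3:684  4:2000  5:1176  6:929  7:2306
  8:82  9:1171  10:1088  11:2108  12:2060  13:1967  14:606  15:162
  16:1326  17:1557  18:149  19:120  20:1582  21:2053  22:1110  23:2488
  24:772  25:821  26:1422  27:1743  28:172  29:1008  30:1953  31:1591
  32:1227  33:2546  34:547  35:2578  36:609  37:1686  38:905  39:910
  40:751  41:949  42:1670  43:874  44:1356  45:603  46:1337  47:1747
  48:2204  49:2246  50:1990  51:1494
Giant step factor: 508^(-52) ≡ 238 (mod 2699).
Scan 1847·238^i mod 2699 for i = 0, 1, …:
  i=0: 1847   i=1: 2348   i=2: 131   i=3: 1489
  i=4: 813   i=5: 1865   i=6: 1234   i=7: 2200
  i=8: 2693   i=9: 1271     …   i=24: 533
  i=25: 1
Match at i=25, j=0: x = 25·52 + 0 = 1300.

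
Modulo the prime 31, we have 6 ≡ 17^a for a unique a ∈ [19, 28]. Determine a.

Compute 17^19 mod 31 = 24, then multiply by 17 repeatedly:
  17^19=24  17^20=5  17^21=23  17^22=19  17^23=13
  17^24=4  17^25=6
Found 6 at exponent 25.

25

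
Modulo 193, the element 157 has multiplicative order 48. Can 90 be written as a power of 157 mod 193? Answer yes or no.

no

90 ∈ ⟨157⟩ iff 90^48 ≡ 1 (mod 193), since |⟨157⟩| = 48.
90^48 mod 193 = 81.
Since 81 ≠ 1, 90 does not lie in the subgroup.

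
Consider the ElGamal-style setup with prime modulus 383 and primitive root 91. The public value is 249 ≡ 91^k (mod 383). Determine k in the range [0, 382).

67

Baby-step giant-step with m = ceil(sqrt(382)) = 20.
Baby table (91^j mod 383 for j=0..19):
  0:1  1:91  2:238  3:210  4:343  5:190  6:55  7:26
  8:68  9:60  10:98  11:109  12:344  13:281  14:293  15:236
  16:28  17:250  18:153  19:135
Giant step factor: 91^(-20) ≡ 317 (mod 383).
Scan 249·317^i mod 383 for i = 0, 1, …:
  i=0: 249   i=1: 35   i=2: 371   i=3: 26
Match at i=3, j=7: k = 3·20 + 7 = 67.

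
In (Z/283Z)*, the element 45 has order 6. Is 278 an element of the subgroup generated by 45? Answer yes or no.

⟨45⟩ has order 6; its elements mod 283 are {1, 44, 45, 238, 239, 282}.
278 is not in this set.

no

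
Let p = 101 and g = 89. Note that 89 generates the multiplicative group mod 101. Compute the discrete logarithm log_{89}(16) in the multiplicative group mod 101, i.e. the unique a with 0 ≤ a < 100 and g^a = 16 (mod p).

Successive powers of 89 modulo 101:
  89^0=1  89^1=89  89^2=43  89^3=90  89^4=31  89^5=32
  89^6=20  89^7=63  89^8=52  89^9=83  89^10=14  89^11=34
  89^12=97  89^13=48  89^14=30  89^15=44  89^16=78  89^17=74
  89^18=21  89^19=51  89^20=95  89^21=72  89^22=45  89^23=66
  89^24=16
So 89^24 ≡ 16 (mod 101), giving a = 24.

24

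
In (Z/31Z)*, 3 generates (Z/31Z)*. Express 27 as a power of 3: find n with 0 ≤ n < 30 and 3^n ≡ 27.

3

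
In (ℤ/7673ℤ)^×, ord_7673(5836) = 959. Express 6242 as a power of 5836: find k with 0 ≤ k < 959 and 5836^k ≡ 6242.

Baby-step giant-step with m = ceil(sqrt(959)) = 31.
Baby table (5836^j mod 7673 for j=0..30):
  0:1  1:5836  2:6122  3:2504  4:3952  5:6507  6:1175  7:5311
  8:3749  9:3441  10:1435  11:3417  12:7158  13:2276  14:773  15:7177
  16:5738  17:1996  18:1042  19:4096  20:2861  21:348  22:5256  23:5035
  24:4343  25:1829  26:901  27:2231  28:6708  29:242  30:480
Giant step factor: 5836^(-31) ≡ 7528 (mod 7673).
Scan 6242·7528^i mod 7673 for i = 0, 1, …:
  i=0: 6242   i=1: 324   i=2: 6731   i=3: 6149
  i=4: 6136   i=5: 348
Match at i=5, j=21: k = 5·31 + 21 = 176.

176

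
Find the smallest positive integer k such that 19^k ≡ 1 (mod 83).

The order of 19 must divide p − 1 = 82 = 2 · 41.
Divisors: 1, 2, 41, 82.
Check each in increasing order: 19^1 ≡ 19;  19^2 ≡ 29;  19^41 ≡ 82;  19^82 ≡ 1.
Smallest exponent giving 1 is 82.

82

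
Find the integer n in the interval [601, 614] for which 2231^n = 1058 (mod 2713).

612

Compute 2231^601 mod 2713 = 884, then multiply by 2231 repeatedly:
  2231^601=884  2231^602=2566  2231^603=316  2231^604=2329  2231^605=604
  2231^606=1876  2231^607=1910  2231^608=1800  2231^609=560  2231^610=1380
  2231^611=2238  2231^612=1058
Found 1058 at exponent 612.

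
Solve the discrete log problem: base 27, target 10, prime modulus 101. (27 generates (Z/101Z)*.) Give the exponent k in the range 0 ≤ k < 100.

Baby-step giant-step with m = ceil(sqrt(100)) = 10.
Baby table (27^j mod 101 for j=0..9):
  0:1  1:27  2:22  3:89  4:80  5:39  6:43  7:50
  8:37  9:90
Giant step factor: 27^(-10) ≡ 17 (mod 101).
Scan 10·17^i mod 101 for i = 0, 1, …:
  i=0: 10   i=1: 69   i=2: 62   i=3: 44
  i=4: 41   i=5: 91   i=6: 32   i=7: 39
Match at i=7, j=5: k = 7·10 + 5 = 75.

75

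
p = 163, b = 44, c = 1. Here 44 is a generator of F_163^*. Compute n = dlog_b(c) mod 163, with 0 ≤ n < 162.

0

Baby-step giant-step with m = ceil(sqrt(162)) = 13.
Baby table (44^j mod 163 for j=0..12):
  0:1  1:44  2:143  3:98  4:74  5:159  6:150  7:80
  8:97  9:30  10:16  11:52  12:6
Giant step factor: 44^(-13) ≡ 92 (mod 163).
Scan 1·92^i mod 163 for i = 0, 1, …:
  i=0: 1
Match at i=0, j=0: n = 0·13 + 0 = 0.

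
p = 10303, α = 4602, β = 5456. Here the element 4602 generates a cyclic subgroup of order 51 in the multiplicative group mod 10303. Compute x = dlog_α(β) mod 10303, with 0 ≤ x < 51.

Baby-step giant-step with m = ceil(sqrt(51)) = 8.
Baby table (4602^j mod 10303 for j=0..7):
  0:1  1:4602  2:5739  3:4289  4:7733  5:704  6:4666  7:1480
Giant step factor: 4602^(-8) ≡ 7031 (mod 10303).
Scan 5456·7031^i mod 10303 for i = 0, 1, …:
  i=0: 5456   i=1: 3067   i=2: 10201   i=3: 4048
  i=4: 4602
Match at i=4, j=1: x = 4·8 + 1 = 33.

33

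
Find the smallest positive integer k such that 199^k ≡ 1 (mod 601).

30

The order of 199 must divide p − 1 = 600 = 2^3 · 3 · 5^2.
Divisors: 1, 2, 3, 4, 5, 6, 8, 10, 12, 15, 20, 24, 25, 30, 40, 50, 60, 75, 100, 120, 150, 200, 300, 600.
Check each in increasing order: 199^1 ≡ 199;  199^2 ≡ 536;  199^3 ≡ 287;  199^4 ≡ 18;  199^5 ≡ 577;  199^6 ≡ 32;  199^8 ≡ 324;  199^10 ≡ 576;  199^12 ≡ 423;  199^15 ≡ 600;  199^20 ≡ 24;  199^24 ≡ 432;  199^25 ≡ 25;  199^30 ≡ 1.
Smallest exponent giving 1 is 30.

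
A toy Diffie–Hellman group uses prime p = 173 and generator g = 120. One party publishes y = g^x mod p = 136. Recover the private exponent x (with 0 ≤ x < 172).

36

Baby-step giant-step with m = ceil(sqrt(172)) = 14.
Baby table (120^j mod 173 for j=0..13):
  0:1  1:120  2:41  3:76  4:124  5:2  6:67  7:82
  8:152  9:75  10:4  11:134  12:164  13:131
Giant step factor: 120^(-14) ≡ 15 (mod 173).
Scan 136·15^i mod 173 for i = 0, 1, …:
  i=0: 136   i=1: 137   i=2: 152
Match at i=2, j=8: x = 2·14 + 8 = 36.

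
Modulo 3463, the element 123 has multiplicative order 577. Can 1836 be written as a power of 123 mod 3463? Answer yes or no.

yes

1836 ∈ ⟨123⟩ iff 1836^577 ≡ 1 (mod 3463), since |⟨123⟩| = 577.
1836^577 mod 3463 = 1.
Since 1 = 1, 1836 lies in the subgroup.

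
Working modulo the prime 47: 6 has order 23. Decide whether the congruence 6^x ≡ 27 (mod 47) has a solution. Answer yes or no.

⟨6⟩ has order 23; its elements mod 47 are {1, 2, 3, 4, 6, 7, 8, 9, 12, 14, 16, 17, 18, 21, 24, 25, 27, 28, 32, 34, 36, 37, 42}.
27 is in this set.

yes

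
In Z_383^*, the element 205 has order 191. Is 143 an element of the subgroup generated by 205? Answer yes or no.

yes

143 ∈ ⟨205⟩ iff 143^191 ≡ 1 (mod 383), since |⟨205⟩| = 191.
143^191 mod 383 = 1.
Since 1 = 1, 143 lies in the subgroup.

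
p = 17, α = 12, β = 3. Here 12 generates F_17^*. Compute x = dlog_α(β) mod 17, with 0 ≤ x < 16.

5

Successive powers of 12 modulo 17:
  12^0=1  12^1=12  12^2=8  12^3=11  12^4=13  12^5=3
So 12^5 ≡ 3 (mod 17), giving x = 5.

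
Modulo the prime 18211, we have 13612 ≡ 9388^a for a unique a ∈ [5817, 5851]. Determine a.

5835

Compute 9388^5817 mod 18211 = 2882, then multiply by 9388 repeatedly:
  9388^5817=2882  9388^5818=12881  9388^5819=5788  9388^5820=14331  9388^5821=14771
  9388^5822=11594  9388^5823=15536  9388^5824=69  9388^5825=10387  9388^5826=11462
  9388^5827=14668  9388^5828=9813  9388^5829=13206  9388^5830=15651  9388^5831=5240
  9388^5832=5209  9388^5833=5557  9388^5834=12812  9388^5835=13612
Found 13612 at exponent 5835.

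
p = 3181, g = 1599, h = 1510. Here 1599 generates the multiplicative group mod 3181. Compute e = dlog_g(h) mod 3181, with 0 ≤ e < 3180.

1785

Baby-step giant-step with m = ceil(sqrt(3180)) = 57.
Baby table (1599^j mod 3181 for j=0..56):
  0:1  1:1599  2:2458  3:1807  4:1045  5:930  6:1543  7:1982
  8:942  9:1645  10:2849  11:359  12:1461  13:1285  14:2970  15:2978
  16:3046  17:443  18:2175  19:992  20:2070  21:1690  22:1641  23:2815
  24:70  25:595  26:286  27:2431  28:3168  29:1480  30:3037  31:1957
  32:2320  33:634  34:2208  35:2863  36:478  37:882  38:1135  39:1695
  40:93  41:2381  42:2743  43:2639  44:1755  45:603  46:354  47:3009
  48:1719  49:297  50:934  51:1577  52:2271  53:1808  54:2644  55:207
  56:169
Giant step factor: 1599^(-57) ≡ 1260 (mod 3181).
Scan 1510·1260^i mod 3181 for i = 0, 1, …:
  i=0: 1510   i=1: 362   i=2: 1237   i=3: 3111
  i=4: 868   i=5: 2597   i=6: 2152   i=7: 1308
  i=8: 322   i=9: 1733     …   i=30: 2236
  i=31: 2175
Match at i=31, j=18: e = 31·57 + 18 = 1785.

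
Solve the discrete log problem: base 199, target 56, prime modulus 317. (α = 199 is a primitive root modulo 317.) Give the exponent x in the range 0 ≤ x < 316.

Baby-step giant-step with m = ceil(sqrt(316)) = 18.
Baby table (199^j mod 317 for j=0..17):
  0:1  1:199  2:293  3:296  4:259  5:187  6:124  7:267
  8:194  9:249  10:99  11:47  12:160  13:140  14:281  15:127
  16:230  17:122
Giant step factor: 199^(-18) ≡ 196 (mod 317).
Scan 56·196^i mod 317 for i = 0, 1, …:
  i=0: 56   i=1: 198   i=2: 134   i=3: 270
  i=4: 298   i=5: 80   i=6: 147   i=7: 282
  i=8: 114   i=9: 154   i=10: 69   i=11: 210
  i=12: 267
Match at i=12, j=7: x = 12·18 + 7 = 223.

223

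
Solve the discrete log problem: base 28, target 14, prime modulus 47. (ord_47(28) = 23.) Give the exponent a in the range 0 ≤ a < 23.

19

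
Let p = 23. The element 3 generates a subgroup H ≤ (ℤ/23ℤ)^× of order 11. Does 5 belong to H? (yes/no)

no

⟨3⟩ has order 11; its elements mod 23 are {1, 2, 3, 4, 6, 8, 9, 12, 13, 16, 18}.
5 is not in this set.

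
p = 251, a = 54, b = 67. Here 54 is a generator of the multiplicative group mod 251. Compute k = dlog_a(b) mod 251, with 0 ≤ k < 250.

238

Baby-step giant-step with m = ceil(sqrt(250)) = 16.
Baby table (54^j mod 251 for j=0..15):
  0:1  1:54  2:155  3:87  4:180  5:182  6:39  7:98
  8:21  9:130  10:243  11:70  12:15  13:57  14:66  15:50
Giant step factor: 54^(-16) ≡ 144 (mod 251).
Scan 67·144^i mod 251 for i = 0, 1, …:
  i=0: 67   i=1: 110   i=2: 27   i=3: 123
  i=4: 142   i=5: 117   i=6: 31   i=7: 197
  i=8: 5   i=9: 218     …   i=13: 241
  i=14: 66
Match at i=14, j=14: k = 14·16 + 14 = 238.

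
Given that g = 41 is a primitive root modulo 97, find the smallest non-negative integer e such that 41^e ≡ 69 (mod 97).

39

Baby-step giant-step with m = ceil(sqrt(96)) = 10.
Baby table (41^j mod 97 for j=0..9):
  0:1  1:41  2:32  3:51  4:54  5:80  6:79  7:38
  8:6  9:52
Giant step factor: 41^(-10) ≡ 48 (mod 97).
Scan 69·48^i mod 97 for i = 0, 1, …:
  i=0: 69   i=1: 14   i=2: 90   i=3: 52
Match at i=3, j=9: e = 3·10 + 9 = 39.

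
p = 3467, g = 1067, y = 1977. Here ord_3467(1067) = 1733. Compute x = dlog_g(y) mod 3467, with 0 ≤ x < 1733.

Baby-step giant-step with m = ceil(sqrt(1733)) = 42.
Baby table (1067^j mod 3467 for j=0..41):
  0:1  1:1067  2:1313  3:303  4:870  5:2601  6:1667  7:118
  8:1094  9:2386  10:1084  11:2117  12:1822  13:2554  14:56  15:813
  16:721  17:3100  18:182  19:42  20:3210  21:3141  22:2325  23:1870
  24:1765  25:674  26:1489  27:877  28:3136  29:457  30:2239  31:250
  32:3258  33:2352  34:2943  35:2546  36:1921  37:710  38:1764  39:3074
  40:176  41:574
Giant step factor: 1067^(-42) ≡ 1657 (mod 3467).
Scan 1977·1657^i mod 3467 for i = 0, 1, …:
  i=0: 1977   i=1: 3041   i=2: 1386   i=3: 1448
  i=4: 172   i=5: 710
Match at i=5, j=37: x = 5·42 + 37 = 247.

247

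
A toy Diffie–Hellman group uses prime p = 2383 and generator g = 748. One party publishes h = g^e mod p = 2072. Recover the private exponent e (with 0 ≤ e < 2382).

1661

Baby-step giant-step with m = ceil(sqrt(2382)) = 49.
Baby table (748^j mod 2383 for j=0..48):
  0:1  1:748  2:1882  3:1766  4:786  5:1710  6:1792  7:1170
  8:599  9:48  10:159  11:2165  12:1363  13:1983  14:1058  15:228
  16:1351  17:156  18:2304  19:483  20:1451  21:1083  22:2247  23:741
  24:1412  25:507  26:339  27:974  28:1737  29:541  30:1941  31:621
  32:2206  33:1052  34:506  35:1974  36:1475  37:2354  38:2138  39:231
  40:1212  41:1036  42:453  43:458  44:1815  45:1693  46:991  47:155
  48:1556
Giant step factor: 748^(-49) ≡ 913 (mod 2383).
Scan 2072·913^i mod 2383 for i = 0, 1, …:
  i=0: 2072   i=1: 2017   i=2: 1845   i=3: 2087
  i=4: 1414   i=5: 1779   i=6: 1404   i=7: 2181
  i=8: 1448   i=9: 1842     …   i=32: 1093
  i=33: 1815
Match at i=33, j=44: e = 33·49 + 44 = 1661.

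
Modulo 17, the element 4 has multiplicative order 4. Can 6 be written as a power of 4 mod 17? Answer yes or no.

⟨4⟩ has order 4; its elements mod 17 are {1, 4, 13, 16}.
6 is not in this set.

no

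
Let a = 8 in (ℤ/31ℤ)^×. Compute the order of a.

5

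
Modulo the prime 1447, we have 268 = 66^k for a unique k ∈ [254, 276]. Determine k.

Compute 66^254 mod 1447 = 841, then multiply by 66 repeatedly:
  66^254=841  66^255=520  66^256=1039  66^257=565  66^258=1115
  66^259=1240  66^260=808  66^261=1236  66^262=544  66^263=1176
  66^264=925  66^265=276  66^266=852  66^267=1246  66^268=1204
  66^269=1326  66^270=696  66^271=1079  66^272=311  66^273=268
Found 268 at exponent 273.

273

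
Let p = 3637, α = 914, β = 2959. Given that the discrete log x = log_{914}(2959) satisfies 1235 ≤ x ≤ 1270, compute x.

Compute 914^1235 mod 3637 = 2530, then multiply by 914 repeatedly:
  914^1235=2530  914^1236=2925  914^1237=255  914^1238=302  914^1239=3253
  914^1240=1813  914^1241=2247  914^1242=2490  914^1243=2735  914^1244=1171
  914^1245=1016  914^1246=1189  914^1247=2920  914^1248=2959
Found 2959 at exponent 1248.

1248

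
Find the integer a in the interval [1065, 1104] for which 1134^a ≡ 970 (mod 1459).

Compute 1134^1065 mod 1459 = 732, then multiply by 1134 repeatedly:
  1134^1065=732  1134^1066=1376  1134^1067=713  1134^1068=256  1134^1069=1422
  1134^1070=353  1134^1071=536  1134^1072=880  1134^1073=1423  1134^1074=28
  1134^1075=1113  1134^1076=107  1134^1077=241  1134^1078=461  1134^1079=452
  1134^1080=459  1134^1081=1102  1134^1082=764  1134^1083=1189  1134^1084=210
  1134^1085=323  1134^1086=73  1134^1087=1078  1134^1088=1269  1134^1089=472
  1134^1090=1254  1134^1091=970
Found 970 at exponent 1091.

1091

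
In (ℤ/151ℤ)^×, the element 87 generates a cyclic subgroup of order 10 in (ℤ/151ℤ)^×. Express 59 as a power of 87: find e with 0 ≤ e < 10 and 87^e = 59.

4

Successive powers of 87 modulo 151:
  87^0=1  87^1=87  87^2=19  87^3=143  87^4=59
So 87^4 ≡ 59 (mod 151), giving e = 4.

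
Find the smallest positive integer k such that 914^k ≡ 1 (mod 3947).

1973

The order of 914 must divide p − 1 = 3946 = 2 · 1973.
Divisors: 1, 2, 1973, 3946.
Check each in increasing order: 914^1 ≡ 914;  914^2 ≡ 2579;  914^1973 ≡ 1.
Smallest exponent giving 1 is 1973.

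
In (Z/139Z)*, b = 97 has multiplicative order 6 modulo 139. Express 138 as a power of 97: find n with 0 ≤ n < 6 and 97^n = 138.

Successive powers of 97 modulo 139:
  97^0=1  97^1=97  97^2=96  97^3=138
So 97^3 ≡ 138 (mod 139), giving n = 3.

3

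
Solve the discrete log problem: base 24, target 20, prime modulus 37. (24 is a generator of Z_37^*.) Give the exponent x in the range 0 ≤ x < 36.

17

Successive powers of 24 modulo 37:
  24^0=1  24^1=24  24^2=21  24^3=23  24^4=34  24^5=2
  24^6=11  24^7=5  24^8=9  24^9=31  24^10=4  24^11=22
  24^12=10  24^13=18  24^14=25  24^15=8  24^16=7  24^17=20
So 24^17 ≡ 20 (mod 37), giving x = 17.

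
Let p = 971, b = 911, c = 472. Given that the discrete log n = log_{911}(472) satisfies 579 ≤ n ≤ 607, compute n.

Compute 911^579 mod 971 = 160, then multiply by 911 repeatedly:
  911^579=160  911^580=110  911^581=197  911^582=803  911^583=370
  911^584=133  911^585=759  911^586=97  911^587=6  911^588=611
  911^589=238  911^590=285  911^591=378  911^592=624  911^593=429
  911^594=477  911^595=510  911^596=472
Found 472 at exponent 596.

596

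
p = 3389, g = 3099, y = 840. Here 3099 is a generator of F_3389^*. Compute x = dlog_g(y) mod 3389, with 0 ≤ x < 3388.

2132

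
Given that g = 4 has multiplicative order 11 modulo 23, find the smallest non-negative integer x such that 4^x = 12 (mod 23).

5

Successive powers of 4 modulo 23:
  4^0=1  4^1=4  4^2=16  4^3=18  4^4=3  4^5=12
So 4^5 ≡ 12 (mod 23), giving x = 5.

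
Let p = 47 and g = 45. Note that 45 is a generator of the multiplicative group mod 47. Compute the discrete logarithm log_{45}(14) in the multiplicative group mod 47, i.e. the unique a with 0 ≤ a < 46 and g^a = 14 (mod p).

36

Baby-step giant-step with m = ceil(sqrt(46)) = 7.
Baby table (45^j mod 47 for j=0..6):
  0:1  1:45  2:4  3:39  4:16  5:15  6:17
Giant step factor: 45^(-7) ≡ 29 (mod 47).
Scan 14·29^i mod 47 for i = 0, 1, …:
  i=0: 14   i=1: 30   i=2: 24   i=3: 38
  i=4: 21   i=5: 45
Match at i=5, j=1: a = 5·7 + 1 = 36.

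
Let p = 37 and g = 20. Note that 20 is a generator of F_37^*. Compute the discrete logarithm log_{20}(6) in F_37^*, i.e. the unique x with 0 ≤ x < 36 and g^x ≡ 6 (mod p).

27

Successive powers of 20 modulo 37:
  20^0=1  20^1=20  20^2=30  20^3=8  20^4=12  20^5=18
  20^6=27  20^7=22  20^8=33  20^9=31  20^10=28  20^11=5
  20^12=26  20^13=2  20^14=3  20^15=23  20^16=16  20^17=24
  20^18=36  20^19=17  20^20=7  20^21=29  20^22=25  20^23=19
  20^24=10  20^25=15  20^26=4  20^27=6
So 20^27 ≡ 6 (mod 37), giving x = 27.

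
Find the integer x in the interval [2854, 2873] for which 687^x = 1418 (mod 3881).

Compute 687^2854 mod 3881 = 2951, then multiply by 687 repeatedly:
  687^2854=2951  687^2855=1455  687^2856=2168  687^2857=2993  687^2858=3142
  687^2859=718  687^2860=379  687^2861=346  687^2862=961  687^2863=437
  687^2864=1382  687^2865=2470  687^2866=893  687^2867=293  687^2868=3360
  687^2869=3006  687^2870=430  687^2871=454  687^2872=1418
Found 1418 at exponent 2872.

2872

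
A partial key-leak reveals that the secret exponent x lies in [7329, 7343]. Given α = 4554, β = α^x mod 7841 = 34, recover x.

Compute 4554^7329 mod 7841 = 4319, then multiply by 4554 repeatedly:
  4554^7329=4319  4554^7330=3498  4554^7331=4821  4554^7332=34
Found 34 at exponent 7332.

7332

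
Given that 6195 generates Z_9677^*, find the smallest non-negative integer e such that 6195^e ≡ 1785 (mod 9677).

Baby-step giant-step with m = ceil(sqrt(9676)) = 99.
Baby table (6195^j mod 9677 for j=0..98):
  0:1  1:6195  2:8720  3:3386  4:6211  5:1393  6:7428  7:2325
  8:3999  9:685  10:5049  11:2491  12:6607  13:6332  14:5859  15:7755
  16:5597  17:724  18:4729  19:3876  20:3183  21:6636  22:2124  23:7137
  24:9179  25:1853  26:2413  27:7247  28:3562  29:3030  30:7147  31:3390
  32:1960  33:7242  34:1618  35:7815  36:9571  37:1366  38:4672  39:8810
  40:9347  41:7174  42:6146  43:5152  44:1894  45:4806  46:6718  47:6910
  48:6079  49:6198  50:7951  51:515  52:6692  53:672  54:1930  55:5255
  56:1297  57:3005  58:7104  59:7961  60:4403  61:6799  62:5501  63:5978
  64:9508  65:7838  66:6901  67:8386  68:5134  69:6508  70:2678  71:3832
  72:1559  73:359  74:7972  75:4809  76:5949  77:4039  78:6560  79:5477
  80:2453  81:3445  82:3990  83:2992  84:3985  85:1048  86:8770  87:3472
  88:6746  89:6184  90:8314  91:4236  92:7673  93:811  94:1782  95:7710
  96:7455  97:5081  98:7191
Giant step factor: 6195^(-99) ≡ 4935 (mod 9677).
Scan 1785·4935^i mod 9677 for i = 0, 1, …:
  i=0: 1785   i=1: 2905   i=2: 4538   i=3: 2452
  i=4: 4370   i=5: 5594   i=6: 7586   i=7: 6274
  i=8: 5467   i=9: 169     …   i=57: 8128
  i=58: 515
Match at i=58, j=51: e = 58·99 + 51 = 5793.

5793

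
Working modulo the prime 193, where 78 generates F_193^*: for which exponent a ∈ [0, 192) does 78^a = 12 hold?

8

Successive powers of 78 modulo 193:
  78^0=1  78^1=78  78^2=101  78^3=158  78^4=165  78^5=132
  78^6=67  78^7=15  78^8=12
So 78^8 ≡ 12 (mod 193), giving a = 8.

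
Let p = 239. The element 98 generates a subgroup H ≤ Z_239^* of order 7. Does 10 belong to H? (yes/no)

10 ∈ ⟨98⟩ iff 10^7 ≡ 1 (mod 239), since |⟨98⟩| = 7.
10^7 mod 239 = 1.
Since 1 = 1, 10 lies in the subgroup.

yes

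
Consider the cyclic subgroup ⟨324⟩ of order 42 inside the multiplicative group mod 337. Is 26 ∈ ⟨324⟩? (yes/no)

26 ∈ ⟨324⟩ iff 26^42 ≡ 1 (mod 337), since |⟨324⟩| = 42.
26^42 mod 337 = 1.
Since 1 = 1, 26 lies in the subgroup.

yes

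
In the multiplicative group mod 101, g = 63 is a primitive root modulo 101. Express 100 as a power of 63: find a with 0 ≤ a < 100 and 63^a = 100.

Baby-step giant-step with m = ceil(sqrt(100)) = 10.
Baby table (63^j mod 101 for j=0..9):
  0:1  1:63  2:30  3:72  4:92  5:39  6:33  7:59
  8:81  9:53
Giant step factor: 63^(-10) ≡ 17 (mod 101).
Scan 100·17^i mod 101 for i = 0, 1, …:
  i=0: 100   i=1: 84   i=2: 14   i=3: 36
  i=4: 6   i=5: 1
Match at i=5, j=0: a = 5·10 + 0 = 50.

50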